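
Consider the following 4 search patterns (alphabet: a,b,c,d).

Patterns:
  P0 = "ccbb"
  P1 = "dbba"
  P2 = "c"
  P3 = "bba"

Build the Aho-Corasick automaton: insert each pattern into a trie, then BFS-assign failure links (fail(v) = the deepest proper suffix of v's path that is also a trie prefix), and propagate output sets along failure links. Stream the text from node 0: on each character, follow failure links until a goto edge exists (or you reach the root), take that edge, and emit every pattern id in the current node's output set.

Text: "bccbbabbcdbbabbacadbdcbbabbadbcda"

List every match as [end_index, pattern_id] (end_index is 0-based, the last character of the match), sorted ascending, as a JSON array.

Construct AC machine:
Trie nodes:
  0='ε' goto b→9 c→1 d→5
  1='c' goto c→2  ←P2
  2='cc' goto b→3
  3='ccb' goto b→4
  4='ccbb' goto ·  ←P0
  5='d' goto b→6
  6='db' goto b→7
  7='dbb' goto a→8
  8='dbba' goto ·  ←P1
  9='b' goto b→10
  10='bb' goto a→11
  11='bba' goto ·  ←P3

Failure links (BFS by depth):
  n1('c'): parent n0 fail=0; on 'c' 0 → fail=0;  out {2}∪∅={2}
  n5('d'): parent n0 fail=0; on 'd' 0 → fail=0;  out ∅∪∅=∅
  n9('b'): parent n0 fail=0; on 'b' 0 → fail=0;  out ∅∪∅=∅
  n2('cc'): parent n1 fail=0; on 'c' 0 → fail=1;  out ∅∪{2}={2}
  n6('db'): parent n5 fail=0; on 'b' 0 → fail=9;  out ∅∪∅=∅
  n10('bb'): parent n9 fail=0; on 'b' 0 → fail=9;  out ∅∪∅=∅
  n3('ccb'): parent n2 fail=1; on 'b' 1→0 → fail=9;  out ∅∪∅=∅
  n7('dbb'): parent n6 fail=9; on 'b' 9 → fail=10;  out ∅∪∅=∅
  n11('bba'): parent n10 fail=9; on 'a' 9→0 → fail=0;  out {3}∪∅={3}
  n4('ccbb'): parent n3 fail=9; on 'b' 9 → fail=10;  out {0}∪∅={0}
  n8('dbba'): parent n7 fail=10; on 'a' 10 → fail=11;  out {1}∪{3}={1,3}

Run:
pos 0 'b': at 9
pos 1 'c': at 1 ·f  → match P2@[1:1]
pos 2 'c': at 2  → match P2@[2:2]
pos 3 'b': at 3
pos 4 'b': at 4  → match P0@[1:4]
pos 5 'a': at 11 ·f  → match P3@[3:5]
pos 6 'b': at 9 ·f
pos 7 'b': at 10
pos 8 'c': at 1 ·f  → match P2@[8:8]
pos 9 'd': at 5 ·f
pos 10 'b': at 6
pos 11 'b': at 7
pos 12 'a': at 8  → match P1@[9:12],P3@[10:12]
pos 13 'b': at 9 ·f
pos 14 'b': at 10
pos 15 'a': at 11  → match P3@[13:15]
pos 16 'c': at 1 ·f  → match P2@[16:16]
pos 17 'a': at 0 ·f
pos 18 'd': at 5
pos 19 'b': at 6
pos 20 'd': at 5 ·f
pos 21 'c': at 1 ·f  → match P2@[21:21]
pos 22 'b': at 9 ·f
pos 23 'b': at 10
pos 24 'a': at 11  → match P3@[22:24]
pos 25 'b': at 9 ·f
pos 26 'b': at 10
pos 27 'a': at 11  → match P3@[25:27]
pos 28 'd': at 5 ·f
pos 29 'b': at 6
pos 30 'c': at 1 ·f  → match P2@[30:30]
pos 31 'd': at 5 ·f
pos 32 'a': at 0 ·f

Matches: [[1,2],[2,2],[4,0],[5,3],[8,2],[12,1],[12,3],[15,3],[16,2],[21,2],[24,3],[27,3],[30,2]]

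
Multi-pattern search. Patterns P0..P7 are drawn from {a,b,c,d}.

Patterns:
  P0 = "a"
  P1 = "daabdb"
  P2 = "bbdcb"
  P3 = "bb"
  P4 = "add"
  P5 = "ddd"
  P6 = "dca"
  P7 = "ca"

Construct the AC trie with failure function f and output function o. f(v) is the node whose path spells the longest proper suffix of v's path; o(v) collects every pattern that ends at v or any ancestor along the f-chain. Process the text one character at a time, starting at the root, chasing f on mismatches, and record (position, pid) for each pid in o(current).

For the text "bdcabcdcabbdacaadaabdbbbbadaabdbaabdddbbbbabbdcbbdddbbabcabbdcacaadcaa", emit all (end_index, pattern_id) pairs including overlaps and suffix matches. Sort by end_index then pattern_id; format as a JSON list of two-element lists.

Build:
Trie (insert patterns):
  0='ε' goto a→1 b→8 c→19 d→2
  1='a' goto d→13  [P0 ends]
  2='d' goto a→3 c→17 d→15
  3='da' goto a→4
  4='daa' goto b→5
  5='daab' goto d→6
  6='daabd' goto b→7
  7='daabdb' goto ·  [P1 ends]
  8='b' goto b→9
  9='bb' goto d→10  [P3 ends]
  10='bbd' goto c→11
  11='bbdc' goto b→12
  12='bbdcb' goto ·  [P2 ends]
  13='ad' goto d→14
  14='add' goto ·  [P4 ends]
  15='dd' goto d→16
  16='ddd' goto ·  [P5 ends]
  17='dc' goto a→18
  18='dca' goto ·  [P6 ends]
  19='c' goto a→20
  20='ca' goto ·  [P7 ends]

Failure links (BFS by depth):
  n1('a'): parent n0 fail=0; on 'a' 0 → fail=0;  out {0}∪∅={0}
  n2('d'): parent n0 fail=0; on 'd' 0 → fail=0;  out ∅∪∅=∅
  n8('b'): parent n0 fail=0; on 'b' 0 → fail=0;  out ∅∪∅=∅
  n19('c'): parent n0 fail=0; on 'c' 0 → fail=0;  out ∅∪∅=∅
  n3('da'): parent n2 fail=0; on 'a' 0 → fail=1;  out ∅∪{0}={0}
  n9('bb'): parent n8 fail=0; on 'b' 0 → fail=8;  out {3}∪∅={3}
  n13('ad'): parent n1 fail=0; on 'd' 0 → fail=2;  out ∅∪∅=∅
  n15('dd'): parent n2 fail=0; on 'd' 0 → fail=2;  out ∅∪∅=∅
  n17('dc'): parent n2 fail=0; on 'c' 0 → fail=19;  out ∅∪∅=∅
  n20('ca'): parent n19 fail=0; on 'a' 0 → fail=1;  out {7}∪{0}={0,7}
  n4('daa'): parent n3 fail=1; on 'a' 1→0 → fail=1;  out ∅∪{0}={0}
  n10('bbd'): parent n9 fail=8; on 'd' 8→0 → fail=2;  out ∅∪∅=∅
  n14('add'): parent n13 fail=2; on 'd' 2 → fail=15;  out {4}∪∅={4}
  n16('ddd'): parent n15 fail=2; on 'd' 2 → fail=15;  out {5}∪∅={5}
  n18('dca'): parent n17 fail=19; on 'a' 19 → fail=20;  out {6}∪{0,7}={0,6,7}
  n5('daab'): parent n4 fail=1; on 'b' 1→0 → fail=8;  out ∅∪∅=∅
  n11('bbdc'): parent n10 fail=2; on 'c' 2 → fail=17;  out ∅∪∅=∅
  n6('daabd'): parent n5 fail=8; on 'd' 8→0 → fail=2;  out ∅∪∅=∅
  n12('bbdcb'): parent n11 fail=17; on 'b' 17→19→0 → fail=8;  out {2}∪∅={2}
  n7('daabdb'): parent n6 fail=2; on 'b' 2→0 → fail=8;  out {1}∪∅={1}

Scan:
pos 0 'b': at 8
pos 1 'd': at 2 ·f
pos 2 'c': at 17
pos 3 'a': at 18  emit P0@[3:3],P6@[1:3],P7@[2:3]
pos 4 'b': at 8 ·f
pos 5 'c': at 19 ·f
pos 6 'd': at 2 ·f
pos 7 'c': at 17
pos 8 'a': at 18  emit P0@[8:8],P6@[6:8],P7@[7:8]
pos 9 'b': at 8 ·f
pos 10 'b': at 9  emit P3@[9:10]
pos 11 'd': at 10
pos 12 'a': at 3 ·f  emit P0@[12:12]
pos 13 'c': at 19 ·f
pos 14 'a': at 20  emit P0@[14:14],P7@[13:14]
pos 15 'a': at 1 ·f  emit P0@[15:15]
pos 16 'd': at 13
pos 17 'a': at 3 ·f  emit P0@[17:17]
pos 18 'a': at 4  emit P0@[18:18]
pos 19 'b': at 5
pos 20 'd': at 6
pos 21 'b': at 7  emit P1@[16:21]
pos 22 'b': at 9 ·f  emit P3@[21:22]
pos 23 'b': at 9 ·f  emit P3@[22:23]
pos 24 'b': at 9 ·f  emit P3@[23:24]
pos 25 'a': at 1 ·f  emit P0@[25:25]
pos 26 'd': at 13
pos 27 'a': at 3 ·f  emit P0@[27:27]
pos 28 'a': at 4  emit P0@[28:28]
pos 29 'b': at 5
pos 30 'd': at 6
pos 31 'b': at 7  emit P1@[26:31]
pos 32 'a': at 1 ·f  emit P0@[32:32]
pos 33 'a': at 1 ·f  emit P0@[33:33]
pos 34 'b': at 8 ·f
pos 35 'd': at 2 ·f
pos 36 'd': at 15
pos 37 'd': at 16  emit P5@[35:37]
pos 38 'b': at 8 ·f
pos 39 'b': at 9  emit P3@[38:39]
pos 40 'b': at 9 ·f  emit P3@[39:40]
pos 41 'b': at 9 ·f  emit P3@[40:41]
pos 42 'a': at 1 ·f  emit P0@[42:42]
pos 43 'b': at 8 ·f
pos 44 'b': at 9  emit P3@[43:44]
pos 45 'd': at 10
pos 46 'c': at 11
pos 47 'b': at 12  emit P2@[43:47]
pos 48 'b': at 9 ·f  emit P3@[47:48]
pos 49 'd': at 10
pos 50 'd': at 15 ·f
pos 51 'd': at 16  emit P5@[49:51]
pos 52 'b': at 8 ·f
pos 53 'b': at 9  emit P3@[52:53]
pos 54 'a': at 1 ·f  emit P0@[54:54]
pos 55 'b': at 8 ·f
pos 56 'c': at 19 ·f
pos 57 'a': at 20  emit P0@[57:57],P7@[56:57]
pos 58 'b': at 8 ·f
pos 59 'b': at 9  emit P3@[58:59]
pos 60 'd': at 10
pos 61 'c': at 11
pos 62 'a': at 18 ·f  emit P0@[62:62],P6@[60:62],P7@[61:62]
pos 63 'c': at 19 ·f
pos 64 'a': at 20  emit P0@[64:64],P7@[63:64]
pos 65 'a': at 1 ·f  emit P0@[65:65]
pos 66 'd': at 13
pos 67 'c': at 17 ·f
pos 68 'a': at 18  emit P0@[68:68],P6@[66:68],P7@[67:68]
pos 69 'a': at 1 ·f  emit P0@[69:69]

All matches (sorted): [[3,0],[3,6],[3,7],[8,0],[8,6],[8,7],[10,3],[12,0],[14,0],[14,7],[15,0],[17,0],[18,0],[21,1],[22,3],[23,3],[24,3],[25,0],[27,0],[28,0],[31,1],[32,0],[33,0],[37,5],[39,3],[40,3],[41,3],[42,0],[44,3],[47,2],[48,3],[51,5],[53,3],[54,0],[57,0],[57,7],[59,3],[62,0],[62,6],[62,7],[64,0],[64,7],[65,0],[68,0],[68,6],[68,7],[69,0]]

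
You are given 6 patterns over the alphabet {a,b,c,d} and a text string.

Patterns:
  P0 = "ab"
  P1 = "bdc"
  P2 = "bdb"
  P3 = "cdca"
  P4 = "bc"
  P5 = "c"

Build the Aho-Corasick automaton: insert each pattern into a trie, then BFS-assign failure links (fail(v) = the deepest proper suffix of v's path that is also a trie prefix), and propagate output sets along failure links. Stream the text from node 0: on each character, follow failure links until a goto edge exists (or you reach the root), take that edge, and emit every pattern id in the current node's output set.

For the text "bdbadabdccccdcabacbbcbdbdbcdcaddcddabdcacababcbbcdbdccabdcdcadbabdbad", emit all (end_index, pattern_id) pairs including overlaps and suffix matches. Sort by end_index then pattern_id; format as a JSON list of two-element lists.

Build:
Trie (insert patterns):
  n0 'ε': a→1 b→3 c→7
  n1 'a': b→2
  n2 'ab': ·  [P0 ends]
  n3 'b': c→11 d→4
  n4 'bd': b→6 c→5
  n5 'bdc': ·  [P1 ends]
  n6 'bdb': ·  [P2 ends]
  n7 'c': d→8  [P5 ends]
  n8 'cd': c→9
  n9 'cdc': a→10
  n10 'cdca': ·  [P3 ends]
  n11 'bc': ·  [P4 ends]

Failure links (BFS by depth):
  n1('a'): parent n0 fail=0; on 'a' 0 → fail=0;  out ∅∪∅=∅
  n3('b'): parent n0 fail=0; on 'b' 0 → fail=0;  out ∅∪∅=∅
  n7('c'): parent n0 fail=0; on 'c' 0 → fail=0;  out {5}∪∅={5}
  n2('ab'): parent n1 fail=0; on 'b' 0 → fail=3;  out {0}∪∅={0}
  n4('bd'): parent n3 fail=0; on 'd' 0 → fail=0;  out ∅∪∅=∅
  n8('cd'): parent n7 fail=0; on 'd' 0 → fail=0;  out ∅∪∅=∅
  n11('bc'): parent n3 fail=0; on 'c' 0 → fail=7;  out {4}∪{5}={4,5}
  n5('bdc'): parent n4 fail=0; on 'c' 0 → fail=7;  out {1}∪{5}={1,5}
  n6('bdb'): parent n4 fail=0; on 'b' 0 → fail=3;  out {2}∪∅={2}
  n9('cdc'): parent n8 fail=0; on 'c' 0 → fail=7;  out ∅∪{5}={5}
  n10('cdca'): parent n9 fail=7; on 'a' 7→0 → fail=1;  out {3}∪∅={3}

Scan:
pos 0 'b': at 3
pos 1 'd': at 4
pos 2 'b': at 6  ** P2@[0:2]
pos 3 'a': at 1 (fail-walked)
pos 4 'd': at 0 (fail-walked)
pos 5 'a': at 1
pos 6 'b': at 2  ** P0@[5:6]
pos 7 'd': at 4 (fail-walked)
pos 8 'c': at 5  ** P1@[6:8],P5@[8:8]
pos 9 'c': at 7 (fail-walked)  ** P5@[9:9]
pos 10 'c': at 7 (fail-walked)  ** P5@[10:10]
pos 11 'c': at 7 (fail-walked)  ** P5@[11:11]
pos 12 'd': at 8
pos 13 'c': at 9  ** P5@[13:13]
pos 14 'a': at 10  ** P3@[11:14]
pos 15 'b': at 2 (fail-walked)  ** P0@[14:15]
pos 16 'a': at 1 (fail-walked)
pos 17 'c': at 7 (fail-walked)  ** P5@[17:17]
pos 18 'b': at 3 (fail-walked)
pos 19 'b': at 3 (fail-walked)
pos 20 'c': at 11  ** P4@[19:20],P5@[20:20]
pos 21 'b': at 3 (fail-walked)
pos 22 'd': at 4
pos 23 'b': at 6  ** P2@[21:23]
pos 24 'd': at 4 (fail-walked)
pos 25 'b': at 6  ** P2@[23:25]
pos 26 'c': at 11 (fail-walked)  ** P4@[25:26],P5@[26:26]
pos 27 'd': at 8 (fail-walked)
pos 28 'c': at 9  ** P5@[28:28]
pos 29 'a': at 10  ** P3@[26:29]
pos 30 'd': at 0 (fail-walked)
pos 31 'd': at 0
pos 32 'c': at 7  ** P5@[32:32]
pos 33 'd': at 8
pos 34 'd': at 0 (fail-walked)
pos 35 'a': at 1
pos 36 'b': at 2  ** P0@[35:36]
pos 37 'd': at 4 (fail-walked)
pos 38 'c': at 5  ** P1@[36:38],P5@[38:38]
pos 39 'a': at 1 (fail-walked)
pos 40 'c': at 7 (fail-walked)  ** P5@[40:40]
pos 41 'a': at 1 (fail-walked)
pos 42 'b': at 2  ** P0@[41:42]
pos 43 'a': at 1 (fail-walked)
pos 44 'b': at 2  ** P0@[43:44]
pos 45 'c': at 11 (fail-walked)  ** P4@[44:45],P5@[45:45]
pos 46 'b': at 3 (fail-walked)
pos 47 'b': at 3 (fail-walked)
pos 48 'c': at 11  ** P4@[47:48],P5@[48:48]
pos 49 'd': at 8 (fail-walked)
pos 50 'b': at 3 (fail-walked)
pos 51 'd': at 4
pos 52 'c': at 5  ** P1@[50:52],P5@[52:52]
pos 53 'c': at 7 (fail-walked)  ** P5@[53:53]
pos 54 'a': at 1 (fail-walked)
pos 55 'b': at 2  ** P0@[54:55]
pos 56 'd': at 4 (fail-walked)
pos 57 'c': at 5  ** P1@[55:57],P5@[57:57]
pos 58 'd': at 8 (fail-walked)
pos 59 'c': at 9  ** P5@[59:59]
pos 60 'a': at 10  ** P3@[57:60]
pos 61 'd': at 0 (fail-walked)
pos 62 'b': at 3
pos 63 'a': at 1 (fail-walked)
pos 64 'b': at 2  ** P0@[63:64]
pos 65 'd': at 4 (fail-walked)
pos 66 'b': at 6  ** P2@[64:66]
pos 67 'a': at 1 (fail-walked)
pos 68 'd': at 0 (fail-walked)

All matches (sorted): [[2,2],[6,0],[8,1],[8,5],[9,5],[10,5],[11,5],[13,5],[14,3],[15,0],[17,5],[20,4],[20,5],[23,2],[25,2],[26,4],[26,5],[28,5],[29,3],[32,5],[36,0],[38,1],[38,5],[40,5],[42,0],[44,0],[45,4],[45,5],[48,4],[48,5],[52,1],[52,5],[53,5],[55,0],[57,1],[57,5],[59,5],[60,3],[64,0],[66,2]]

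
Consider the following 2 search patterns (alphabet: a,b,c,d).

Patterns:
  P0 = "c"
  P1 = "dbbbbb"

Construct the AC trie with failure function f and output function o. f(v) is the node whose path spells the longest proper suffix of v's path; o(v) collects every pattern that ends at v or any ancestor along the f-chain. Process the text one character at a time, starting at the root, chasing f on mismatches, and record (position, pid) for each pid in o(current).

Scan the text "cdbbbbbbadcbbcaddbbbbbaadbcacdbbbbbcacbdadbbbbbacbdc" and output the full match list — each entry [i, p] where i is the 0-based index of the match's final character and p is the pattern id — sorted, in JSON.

Build:
Trie nodes:
  0='ε' goto c→1 d→2
  1='c' goto ·  [P0 ends]
  2='d' goto b→3
  3='db' goto b→4
  4='dbb' goto b→5
  5='dbbb' goto b→6
  6='dbbbb' goto b→7
  7='dbbbbb' goto ·  [P1 ends]

BFS fail/out derivation:
  n1('c'): parent n0 fail=0; on 'c' 0 → fail=0;  out {0}∪∅={0}
  n2('d'): parent n0 fail=0; on 'd' 0 → fail=0;  out ∅∪∅=∅
  n3('db'): parent n2 fail=0; on 'b' 0 → fail=0;  out ∅∪∅=∅
  n4('dbb'): parent n3 fail=0; on 'b' 0 → fail=0;  out ∅∪∅=∅
  n5('dbbb'): parent n4 fail=0; on 'b' 0 → fail=0;  out ∅∪∅=∅
  n6('dbbbb'): parent n5 fail=0; on 'b' 0 → fail=0;  out ∅∪∅=∅
  n7('dbbbbb'): parent n6 fail=0; on 'b' 0 → fail=0;  out {1}∪∅={1}

Scan:
[0] read 'c'  n0⇒n1  ** P0@[0:0]
[1] read 'd'  n1⇒n2 ·f
[2] read 'b'  n2⇒n3
[3] read 'b'  n3⇒n4
[4] read 'b'  n4⇒n5
[5] read 'b'  n5⇒n6
[6] read 'b'  n6⇒n7  ** P1@[1:6]
[7] read 'b'  n7⇒n0 ·f
[8] read 'a'  n0⇒n0
[9] read 'd'  n0⇒n2
[10] read 'c'  n2⇒n1 ·f  ** P0@[10:10]
[11] read 'b'  n1⇒n0 ·f
[12] read 'b'  n0⇒n0
[13] read 'c'  n0⇒n1  ** P0@[13:13]
[14] read 'a'  n1⇒n0 ·f
[15] read 'd'  n0⇒n2
[16] read 'd'  n2⇒n2 ·f
[17] read 'b'  n2⇒n3
[18] read 'b'  n3⇒n4
[19] read 'b'  n4⇒n5
[20] read 'b'  n5⇒n6
[21] read 'b'  n6⇒n7  ** P1@[16:21]
[22] read 'a'  n7⇒n0 ·f
[23] read 'a'  n0⇒n0
[24] read 'd'  n0⇒n2
[25] read 'b'  n2⇒n3
[26] read 'c'  n3⇒n1 ·f  ** P0@[26:26]
[27] read 'a'  n1⇒n0 ·f
[28] read 'c'  n0⇒n1  ** P0@[28:28]
[29] read 'd'  n1⇒n2 ·f
[30] read 'b'  n2⇒n3
[31] read 'b'  n3⇒n4
[32] read 'b'  n4⇒n5
[33] read 'b'  n5⇒n6
[34] read 'b'  n6⇒n7  ** P1@[29:34]
[35] read 'c'  n7⇒n1 ·f  ** P0@[35:35]
[36] read 'a'  n1⇒n0 ·f
[37] read 'c'  n0⇒n1  ** P0@[37:37]
[38] read 'b'  n1⇒n0 ·f
[39] read 'd'  n0⇒n2
[40] read 'a'  n2⇒n0 ·f
[41] read 'd'  n0⇒n2
[42] read 'b'  n2⇒n3
[43] read 'b'  n3⇒n4
[44] read 'b'  n4⇒n5
[45] read 'b'  n5⇒n6
[46] read 'b'  n6⇒n7  ** P1@[41:46]
[47] read 'a'  n7⇒n0 ·f
[48] read 'c'  n0⇒n1  ** P0@[48:48]
[49] read 'b'  n1⇒n0 ·f
[50] read 'd'  n0⇒n2
[51] read 'c'  n2⇒n1 ·f  ** P0@[51:51]

Result: [[0,0],[6,1],[10,0],[13,0],[21,1],[26,0],[28,0],[34,1],[35,0],[37,0],[46,1],[48,0],[51,0]]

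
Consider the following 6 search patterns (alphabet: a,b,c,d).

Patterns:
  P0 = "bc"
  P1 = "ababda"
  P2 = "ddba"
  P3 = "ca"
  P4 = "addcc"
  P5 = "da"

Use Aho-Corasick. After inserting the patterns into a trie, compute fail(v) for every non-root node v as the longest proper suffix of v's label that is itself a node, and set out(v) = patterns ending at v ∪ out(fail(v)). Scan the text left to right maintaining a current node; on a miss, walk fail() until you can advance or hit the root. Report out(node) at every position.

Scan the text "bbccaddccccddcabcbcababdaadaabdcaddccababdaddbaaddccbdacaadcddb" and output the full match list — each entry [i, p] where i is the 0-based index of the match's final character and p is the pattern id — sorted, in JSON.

Build:
Trie (insert patterns):
  0='ε' goto a→3 b→1 c→13 d→9
  1='b' goto c→2
  2='bc' goto ·  ←P0
  3='a' goto b→4 d→15
  4='ab' goto a→5
  5='aba' goto b→6
  6='abab' goto d→7
  7='ababd' goto a→8
  8='ababda' goto ·  ←P1
  9='d' goto a→19 d→10
  10='dd' goto b→11
  11='ddb' goto a→12
  12='ddba' goto ·  ←P2
  13='c' goto a→14
  14='ca' goto ·  ←P3
  15='ad' goto d→16
  16='add' goto c→17
  17='addc' goto c→18
  18='addcc' goto ·  ←P4
  19='da' goto ·  ←P5

Failure links (BFS by depth):
  n1('b'): parent n0 fail=0; on 'b' 0 → fail=0;  out ∅∪∅=∅
  n3('a'): parent n0 fail=0; on 'a' 0 → fail=0;  out ∅∪∅=∅
  n9('d'): parent n0 fail=0; on 'd' 0 → fail=0;  out ∅∪∅=∅
  n13('c'): parent n0 fail=0; on 'c' 0 → fail=0;  out ∅∪∅=∅
  n2('bc'): parent n1 fail=0; on 'c' 0 → fail=13;  out {0}∪∅={0}
  n4('ab'): parent n3 fail=0; on 'b' 0 → fail=1;  out ∅∪∅=∅
  n10('dd'): parent n9 fail=0; on 'd' 0 → fail=9;  out ∅∪∅=∅
  n14('ca'): parent n13 fail=0; on 'a' 0 → fail=3;  out {3}∪∅={3}
  n15('ad'): parent n3 fail=0; on 'd' 0 → fail=9;  out ∅∪∅=∅
  n19('da'): parent n9 fail=0; on 'a' 0 → fail=3;  out {5}∪∅={5}
  n5('aba'): parent n4 fail=1; on 'a' 1→0 → fail=3;  out ∅∪∅=∅
  n11('ddb'): parent n10 fail=9; on 'b' 9→0 → fail=1;  out ∅∪∅=∅
  n16('add'): parent n15 fail=9; on 'd' 9 → fail=10;  out ∅∪∅=∅
  n6('abab'): parent n5 fail=3; on 'b' 3 → fail=4;  out ∅∪∅=∅
  n12('ddba'): parent n11 fail=1; on 'a' 1→0 → fail=3;  out {2}∪∅={2}
  n17('addc'): parent n16 fail=10; on 'c' 10→9→0 → fail=13;  out ∅∪∅=∅
  n7('ababd'): parent n6 fail=4; on 'd' 4→1→0 → fail=9;  out ∅∪∅=∅
  n18('addcc'): parent n17 fail=13; on 'c' 13→0 → fail=13;  out {4}∪∅={4}
  n8('ababda'): parent n7 fail=9; on 'a' 9 → fail=19;  out {1}∪{5}={1,5}

Run:
i=0 'b': node 0→1
i=1 'b': node 1→1 (fail-walked)
i=2 'c': node 1→2  → match P0@[1:2]
i=3 'c': node 2→13 (fail-walked)
i=4 'a': node 13→14  → match P3@[3:4]
i=5 'd': node 14→15 (fail-walked)
i=6 'd': node 15→16
i=7 'c': node 16→17
i=8 'c': node 17→18  → match P4@[4:8]
i=9 'c': node 18→13 (fail-walked)
i=10 'c': node 13→13 (fail-walked)
i=11 'd': node 13→9 (fail-walked)
i=12 'd': node 9→10
i=13 'c': node 10→13 (fail-walked)
i=14 'a': node 13→14  → match P3@[13:14]
i=15 'b': node 14→4 (fail-walked)
i=16 'c': node 4→2 (fail-walked)  → match P0@[15:16]
i=17 'b': node 2→1 (fail-walked)
i=18 'c': node 1→2  → match P0@[17:18]
i=19 'a': node 2→14 (fail-walked)  → match P3@[18:19]
i=20 'b': node 14→4 (fail-walked)
i=21 'a': node 4→5
i=22 'b': node 5→6
i=23 'd': node 6→7
i=24 'a': node 7→8  → match P1@[19:24],P5@[23:24]
i=25 'a': node 8→3 (fail-walked)
i=26 'd': node 3→15
i=27 'a': node 15→19 (fail-walked)  → match P5@[26:27]
i=28 'a': node 19→3 (fail-walked)
i=29 'b': node 3→4
i=30 'd': node 4→9 (fail-walked)
i=31 'c': node 9→13 (fail-walked)
i=32 'a': node 13→14  → match P3@[31:32]
i=33 'd': node 14→15 (fail-walked)
i=34 'd': node 15→16
i=35 'c': node 16→17
i=36 'c': node 17→18  → match P4@[32:36]
i=37 'a': node 18→14 (fail-walked)  → match P3@[36:37]
i=38 'b': node 14→4 (fail-walked)
i=39 'a': node 4→5
i=40 'b': node 5→6
i=41 'd': node 6→7
i=42 'a': node 7→8  → match P1@[37:42],P5@[41:42]
i=43 'd': node 8→15 (fail-walked)
i=44 'd': node 15→16
i=45 'b': node 16→11 (fail-walked)
i=46 'a': node 11→12  → match P2@[43:46]
i=47 'a': node 12→3 (fail-walked)
i=48 'd': node 3→15
i=49 'd': node 15→16
i=50 'c': node 16→17
i=51 'c': node 17→18  → match P4@[47:51]
i=52 'b': node 18→1 (fail-walked)
i=53 'd': node 1→9 (fail-walked)
i=54 'a': node 9→19  → match P5@[53:54]
i=55 'c': node 19→13 (fail-walked)
i=56 'a': node 13→14  → match P3@[55:56]
i=57 'a': node 14→3 (fail-walked)
i=58 'd': node 3→15
i=59 'c': node 15→13 (fail-walked)
i=60 'd': node 13→9 (fail-walked)
i=61 'd': node 9→10
i=62 'b': node 10→11

Matches: [[2,0],[4,3],[8,4],[14,3],[16,0],[18,0],[19,3],[24,1],[24,5],[27,5],[32,3],[36,4],[37,3],[42,1],[42,5],[46,2],[51,4],[54,5],[56,3]]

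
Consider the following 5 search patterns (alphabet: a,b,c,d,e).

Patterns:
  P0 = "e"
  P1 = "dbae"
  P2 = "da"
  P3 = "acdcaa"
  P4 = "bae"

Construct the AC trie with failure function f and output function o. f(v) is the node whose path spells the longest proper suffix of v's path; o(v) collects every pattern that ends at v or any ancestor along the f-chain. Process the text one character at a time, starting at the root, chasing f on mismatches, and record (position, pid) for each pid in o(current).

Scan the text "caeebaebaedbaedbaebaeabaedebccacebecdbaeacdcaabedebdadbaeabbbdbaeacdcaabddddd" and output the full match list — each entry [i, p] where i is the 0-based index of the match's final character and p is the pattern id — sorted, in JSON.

Construct AC machine:
Trie (insert patterns):
  0='ε' goto a→7 b→13 d→2 e→1
  1='e' goto ·  [P0 ends]
  2='d' goto a→6 b→3
  3='db' goto a→4
  4='dba' goto e→5
  5='dbae' goto ·  [P1 ends]
  6='da' goto ·  [P2 ends]
  7='a' goto c→8
  8='ac' goto d→9
  9='acd' goto c→10
  10='acdc' goto a→11
  11='acdca' goto a→12
  12='acdcaa' goto ·  [P3 ends]
  13='b' goto a→14
  14='ba' goto e→15
  15='bae' goto ·  [P4 ends]

BFS fail/out derivation:
  n1('e'): parent n0 fail=0; on 'e' 0 → fail=0;  out {0}∪∅={0}
  n2('d'): parent n0 fail=0; on 'd' 0 → fail=0;  out ∅∪∅=∅
  n7('a'): parent n0 fail=0; on 'a' 0 → fail=0;  out ∅∪∅=∅
  n13('b'): parent n0 fail=0; on 'b' 0 → fail=0;  out ∅∪∅=∅
  n3('db'): parent n2 fail=0; on 'b' 0 → fail=13;  out ∅∪∅=∅
  n6('da'): parent n2 fail=0; on 'a' 0 → fail=7;  out {2}∪∅={2}
  n8('ac'): parent n7 fail=0; on 'c' 0 → fail=0;  out ∅∪∅=∅
  n14('ba'): parent n13 fail=0; on 'a' 0 → fail=7;  out ∅∪∅=∅
  n4('dba'): parent n3 fail=13; on 'a' 13 → fail=14;  out ∅∪∅=∅
  n9('acd'): parent n8 fail=0; on 'd' 0 → fail=2;  out ∅∪∅=∅
  n15('bae'): parent n14 fail=7; on 'e' 7→0 → fail=1;  out {4}∪{0}={0,4}
  n5('dbae'): parent n4 fail=14; on 'e' 14 → fail=15;  out {1}∪{0,4}={0,1,4}
  n10('acdc'): parent n9 fail=2; on 'c' 2→0 → fail=0;  out ∅∪∅=∅
  n11('acdca'): parent n10 fail=0; on 'a' 0 → fail=7;  out ∅∪∅=∅
  n12('acdcaa'): parent n11 fail=7; on 'a' 7→0 → fail=7;  out {3}∪∅={3}

Run:
i=0 'c': node 0→0
i=1 'a': node 0→7
i=2 'e': node 7→1 (fail-walked)  → match P0@[2:2]
i=3 'e': node 1→1 (fail-walked)  → match P0@[3:3]
i=4 'b': node 1→13 (fail-walked)
i=5 'a': node 13→14
i=6 'e': node 14→15  → match P0@[6:6],P4@[4:6]
i=7 'b': node 15→13 (fail-walked)
i=8 'a': node 13→14
i=9 'e': node 14→15  → match P0@[9:9],P4@[7:9]
i=10 'd': node 15→2 (fail-walked)
i=11 'b': node 2→3
i=12 'a': node 3→4
i=13 'e': node 4→5  → match P0@[13:13],P1@[10:13],P4@[11:13]
i=14 'd': node 5→2 (fail-walked)
i=15 'b': node 2→3
i=16 'a': node 3→4
i=17 'e': node 4→5  → match P0@[17:17],P1@[14:17],P4@[15:17]
i=18 'b': node 5→13 (fail-walked)
i=19 'a': node 13→14
i=20 'e': node 14→15  → match P0@[20:20],P4@[18:20]
i=21 'a': node 15→7 (fail-walked)
i=22 'b': node 7→13 (fail-walked)
i=23 'a': node 13→14
i=24 'e': node 14→15  → match P0@[24:24],P4@[22:24]
i=25 'd': node 15→2 (fail-walked)
i=26 'e': node 2→1 (fail-walked)  → match P0@[26:26]
i=27 'b': node 1→13 (fail-walked)
i=28 'c': node 13→0 (fail-walked)
i=29 'c': node 0→0
i=30 'a': node 0→7
i=31 'c': node 7→8
i=32 'e': node 8→1 (fail-walked)  → match P0@[32:32]
i=33 'b': node 1→13 (fail-walked)
i=34 'e': node 13→1 (fail-walked)  → match P0@[34:34]
i=35 'c': node 1→0 (fail-walked)
i=36 'd': node 0→2
i=37 'b': node 2→3
i=38 'a': node 3→4
i=39 'e': node 4→5  → match P0@[39:39],P1@[36:39],P4@[37:39]
i=40 'a': node 5→7 (fail-walked)
i=41 'c': node 7→8
i=42 'd': node 8→9
i=43 'c': node 9→10
i=44 'a': node 10→11
i=45 'a': node 11→12  → match P3@[40:45]
i=46 'b': node 12→13 (fail-walked)
i=47 'e': node 13→1 (fail-walked)  → match P0@[47:47]
i=48 'd': node 1→2 (fail-walked)
i=49 'e': node 2→1 (fail-walked)  → match P0@[49:49]
i=50 'b': node 1→13 (fail-walked)
i=51 'd': node 13→2 (fail-walked)
i=52 'a': node 2→6  → match P2@[51:52]
i=53 'd': node 6→2 (fail-walked)
i=54 'b': node 2→3
i=55 'a': node 3→4
i=56 'e': node 4→5  → match P0@[56:56],P1@[53:56],P4@[54:56]
i=57 'a': node 5→7 (fail-walked)
i=58 'b': node 7→13 (fail-walked)
i=59 'b': node 13→13 (fail-walked)
i=60 'b': node 13→13 (fail-walked)
i=61 'd': node 13→2 (fail-walked)
i=62 'b': node 2→3
i=63 'a': node 3→4
i=64 'e': node 4→5  → match P0@[64:64],P1@[61:64],P4@[62:64]
i=65 'a': node 5→7 (fail-walked)
i=66 'c': node 7→8
i=67 'd': node 8→9
i=68 'c': node 9→10
i=69 'a': node 10→11
i=70 'a': node 11→12  → match P3@[65:70]
i=71 'b': node 12→13 (fail-walked)
i=72 'd': node 13→2 (fail-walked)
i=73 'd': node 2→2 (fail-walked)
i=74 'd': node 2→2 (fail-walked)
i=75 'd': node 2→2 (fail-walked)
i=76 'd': node 2→2 (fail-walked)

Result: [[2,0],[3,0],[6,0],[6,4],[9,0],[9,4],[13,0],[13,1],[13,4],[17,0],[17,1],[17,4],[20,0],[20,4],[24,0],[24,4],[26,0],[32,0],[34,0],[39,0],[39,1],[39,4],[45,3],[47,0],[49,0],[52,2],[56,0],[56,1],[56,4],[64,0],[64,1],[64,4],[70,3]]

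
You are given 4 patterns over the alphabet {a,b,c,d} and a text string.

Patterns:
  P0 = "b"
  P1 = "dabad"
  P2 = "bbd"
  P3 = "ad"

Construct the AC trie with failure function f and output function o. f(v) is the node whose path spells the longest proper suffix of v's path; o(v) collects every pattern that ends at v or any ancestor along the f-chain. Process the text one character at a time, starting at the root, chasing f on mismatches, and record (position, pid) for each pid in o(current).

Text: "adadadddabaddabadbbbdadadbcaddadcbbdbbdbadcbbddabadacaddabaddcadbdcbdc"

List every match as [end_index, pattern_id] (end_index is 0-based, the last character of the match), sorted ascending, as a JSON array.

Construct AC machine:
Trie nodes:
  0='ε' goto a→9 b→1 d→2
  1='b' goto b→7  [P0 ends]
  2='d' goto a→3
  3='da' goto b→4
  4='dab' goto a→5
  5='daba' goto d→6
  6='dabad' goto ·  [P1 ends]
  7='bb' goto d→8
  8='bbd' goto ·  [P2 ends]
  9='a' goto d→10
  10='ad' goto ·  [P3 ends]

Failure links (BFS by depth):
  fail(1) 'b': from fail(0)=0 chase 'b': 0 ⇒ 0;  out={0}∪out(0)={0}
  fail(2) 'd': from fail(0)=0 chase 'd': 0 ⇒ 0;  out=∅∪out(0)=∅
  fail(9) 'a': from fail(0)=0 chase 'a': 0 ⇒ 0;  out=∅∪out(0)=∅
  fail(3) 'da': from fail(2)=0 chase 'a': 0 ⇒ 9;  out=∅∪out(9)=∅
  fail(7) 'bb': from fail(1)=0 chase 'b': 0 ⇒ 1;  out=∅∪out(1)={0}
  fail(10) 'ad': from fail(9)=0 chase 'd': 0 ⇒ 2;  out={3}∪out(2)={3}
  fail(4) 'dab': from fail(3)=9 chase 'b': 9→0 ⇒ 1;  out=∅∪out(1)={0}
  fail(8) 'bbd': from fail(7)=1 chase 'd': 1→0 ⇒ 2;  out={2}∪out(2)={2}
  fail(5) 'daba': from fail(4)=1 chase 'a': 1→0 ⇒ 9;  out=∅∪out(9)=∅
  fail(6) 'dabad': from fail(5)=9 chase 'd': 9 ⇒ 10;  out={1}∪out(10)={1,3}

Run:
[0] read 'a'  n0⇒n9
[1] read 'd'  n9⇒n10  ** P3@[0:1]
[2] read 'a'  n10⇒n3 (fail-walked)
[3] read 'd'  n3⇒n10 (fail-walked)  ** P3@[2:3]
[4] read 'a'  n10⇒n3 (fail-walked)
[5] read 'd'  n3⇒n10 (fail-walked)  ** P3@[4:5]
[6] read 'd'  n10⇒n2 (fail-walked)
[7] read 'd'  n2⇒n2 (fail-walked)
[8] read 'a'  n2⇒n3
[9] read 'b'  n3⇒n4  ** P0@[9:9]
[10] read 'a'  n4⇒n5
[11] read 'd'  n5⇒n6  ** P1@[7:11],P3@[10:11]
[12] read 'd'  n6⇒n2 (fail-walked)
[13] read 'a'  n2⇒n3
[14] read 'b'  n3⇒n4  ** P0@[14:14]
[15] read 'a'  n4⇒n5
[16] read 'd'  n5⇒n6  ** P1@[12:16],P3@[15:16]
[17] read 'b'  n6⇒n1 (fail-walked)  ** P0@[17:17]
[18] read 'b'  n1⇒n7  ** P0@[18:18]
[19] read 'b'  n7⇒n7 (fail-walked)  ** P0@[19:19]
[20] read 'd'  n7⇒n8  ** P2@[18:20]
[21] read 'a'  n8⇒n3 (fail-walked)
[22] read 'd'  n3⇒n10 (fail-walked)  ** P3@[21:22]
[23] read 'a'  n10⇒n3 (fail-walked)
[24] read 'd'  n3⇒n10 (fail-walked)  ** P3@[23:24]
[25] read 'b'  n10⇒n1 (fail-walked)  ** P0@[25:25]
[26] read 'c'  n1⇒n0 (fail-walked)
[27] read 'a'  n0⇒n9
[28] read 'd'  n9⇒n10  ** P3@[27:28]
[29] read 'd'  n10⇒n2 (fail-walked)
[30] read 'a'  n2⇒n3
[31] read 'd'  n3⇒n10 (fail-walked)  ** P3@[30:31]
[32] read 'c'  n10⇒n0 (fail-walked)
[33] read 'b'  n0⇒n1  ** P0@[33:33]
[34] read 'b'  n1⇒n7  ** P0@[34:34]
[35] read 'd'  n7⇒n8  ** P2@[33:35]
[36] read 'b'  n8⇒n1 (fail-walked)  ** P0@[36:36]
[37] read 'b'  n1⇒n7  ** P0@[37:37]
[38] read 'd'  n7⇒n8  ** P2@[36:38]
[39] read 'b'  n8⇒n1 (fail-walked)  ** P0@[39:39]
[40] read 'a'  n1⇒n9 (fail-walked)
[41] read 'd'  n9⇒n10  ** P3@[40:41]
[42] read 'c'  n10⇒n0 (fail-walked)
[43] read 'b'  n0⇒n1  ** P0@[43:43]
[44] read 'b'  n1⇒n7  ** P0@[44:44]
[45] read 'd'  n7⇒n8  ** P2@[43:45]
[46] read 'd'  n8⇒n2 (fail-walked)
[47] read 'a'  n2⇒n3
[48] read 'b'  n3⇒n4  ** P0@[48:48]
[49] read 'a'  n4⇒n5
[50] read 'd'  n5⇒n6  ** P1@[46:50],P3@[49:50]
[51] read 'a'  n6⇒n3 (fail-walked)
[52] read 'c'  n3⇒n0 (fail-walked)
[53] read 'a'  n0⇒n9
[54] read 'd'  n9⇒n10  ** P3@[53:54]
[55] read 'd'  n10⇒n2 (fail-walked)
[56] read 'a'  n2⇒n3
[57] read 'b'  n3⇒n4  ** P0@[57:57]
[58] read 'a'  n4⇒n5
[59] read 'd'  n5⇒n6  ** P1@[55:59],P3@[58:59]
[60] read 'd'  n6⇒n2 (fail-walked)
[61] read 'c'  n2⇒n0 (fail-walked)
[62] read 'a'  n0⇒n9
[63] read 'd'  n9⇒n10  ** P3@[62:63]
[64] read 'b'  n10⇒n1 (fail-walked)  ** P0@[64:64]
[65] read 'd'  n1⇒n2 (fail-walked)
[66] read 'c'  n2⇒n0 (fail-walked)
[67] read 'b'  n0⇒n1  ** P0@[67:67]
[68] read 'd'  n1⇒n2 (fail-walked)
[69] read 'c'  n2⇒n0 (fail-walked)

Matches: [[1,3],[3,3],[5,3],[9,0],[11,1],[11,3],[14,0],[16,1],[16,3],[17,0],[18,0],[19,0],[20,2],[22,3],[24,3],[25,0],[28,3],[31,3],[33,0],[34,0],[35,2],[36,0],[37,0],[38,2],[39,0],[41,3],[43,0],[44,0],[45,2],[48,0],[50,1],[50,3],[54,3],[57,0],[59,1],[59,3],[63,3],[64,0],[67,0]]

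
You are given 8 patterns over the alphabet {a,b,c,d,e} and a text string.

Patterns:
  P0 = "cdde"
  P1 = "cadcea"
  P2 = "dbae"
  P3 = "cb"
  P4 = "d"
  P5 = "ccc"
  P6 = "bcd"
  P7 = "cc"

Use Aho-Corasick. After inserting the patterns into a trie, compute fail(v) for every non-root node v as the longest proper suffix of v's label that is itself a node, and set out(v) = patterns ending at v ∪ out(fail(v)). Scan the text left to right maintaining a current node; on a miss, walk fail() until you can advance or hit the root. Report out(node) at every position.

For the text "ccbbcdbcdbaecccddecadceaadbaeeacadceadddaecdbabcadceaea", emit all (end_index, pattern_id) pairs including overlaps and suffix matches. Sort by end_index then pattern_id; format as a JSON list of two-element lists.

Build:
Trie (insert patterns):
  0='ε' goto b→17 c→1 d→10
  1='c' goto a→5 b→14 c→15 d→2
  2='cd' goto d→3
  3='cdd' goto e→4
  4='cdde' goto ·  [P0 ends]
  5='ca' goto d→6
  6='cad' goto c→7
  7='cadc' goto e→8
  8='cadce' goto a→9
  9='cadcea' goto ·  [P1 ends]
  10='d' goto b→11  [P4 ends]
  11='db' goto a→12
  12='dba' goto e→13
  13='dbae' goto ·  [P2 ends]
  14='cb' goto ·  [P3 ends]
  15='cc' goto c→16  [P7 ends]
  16='ccc' goto ·  [P5 ends]
  17='b' goto c→18
  18='bc' goto d→19
  19='bcd' goto ·  [P6 ends]

BFS fail/out derivation:
  fail(1) 'c': from fail(0)=0 chase 'c': 0 ⇒ 0;  out=∅∪out(0)=∅
  fail(10) 'd': from fail(0)=0 chase 'd': 0 ⇒ 0;  out={4}∪out(0)={4}
  fail(17) 'b': from fail(0)=0 chase 'b': 0 ⇒ 0;  out=∅∪out(0)=∅
  fail(2) 'cd': from fail(1)=0 chase 'd': 0 ⇒ 10;  out=∅∪out(10)={4}
  fail(5) 'ca': from fail(1)=0 chase 'a': 0 ⇒ 0;  out=∅∪out(0)=∅
  fail(11) 'db': from fail(10)=0 chase 'b': 0 ⇒ 17;  out=∅∪out(17)=∅
  fail(14) 'cb': from fail(1)=0 chase 'b': 0 ⇒ 17;  out={3}∪out(17)={3}
  fail(15) 'cc': from fail(1)=0 chase 'c': 0 ⇒ 1;  out={7}∪out(1)={7}
  fail(18) 'bc': from fail(17)=0 chase 'c': 0 ⇒ 1;  out=∅∪out(1)=∅
  fail(3) 'cdd': from fail(2)=10 chase 'd': 10→0 ⇒ 10;  out=∅∪out(10)={4}
  fail(6) 'cad': from fail(5)=0 chase 'd': 0 ⇒ 10;  out=∅∪out(10)={4}
  fail(12) 'dba': from fail(11)=17 chase 'a': 17→0 ⇒ 0;  out=∅∪out(0)=∅
  fail(16) 'ccc': from fail(15)=1 chase 'c': 1 ⇒ 15;  out={5}∪out(15)={5,7}
  fail(19) 'bcd': from fail(18)=1 chase 'd': 1 ⇒ 2;  out={6}∪out(2)={4,6}
  fail(4) 'cdde': from fail(3)=10 chase 'e': 10→0 ⇒ 0;  out={0}∪out(0)={0}
  fail(7) 'cadc': from fail(6)=10 chase 'c': 10→0 ⇒ 1;  out=∅∪out(1)=∅
  fail(13) 'dbae': from fail(12)=0 chase 'e': 0 ⇒ 0;  out={2}∪out(0)={2}
  fail(8) 'cadce': from fail(7)=1 chase 'e': 1→0 ⇒ 0;  out=∅∪out(0)=∅
  fail(9) 'cadcea': from fail(8)=0 chase 'a': 0 ⇒ 0;  out={1}∪out(0)={1}

Scan:
i=0 'c': node 0→1
i=1 'c': node 1→15  emit P7@[0:1]
i=2 'b': node 15→14 (via fail)  emit P3@[1:2]
i=3 'b': node 14→17 (via fail)
i=4 'c': node 17→18
i=5 'd': node 18→19  emit P4@[5:5],P6@[3:5]
i=6 'b': node 19→11 (via fail)
i=7 'c': node 11→18 (via fail)
i=8 'd': node 18→19  emit P4@[8:8],P6@[6:8]
i=9 'b': node 19→11 (via fail)
i=10 'a': node 11→12
i=11 'e': node 12→13  emit P2@[8:11]
i=12 'c': node 13→1 (via fail)
i=13 'c': node 1→15  emit P7@[12:13]
i=14 'c': node 15→16  emit P5@[12:14],P7@[13:14]
i=15 'd': node 16→2 (via fail)  emit P4@[15:15]
i=16 'd': node 2→3  emit P4@[16:16]
i=17 'e': node 3→4  emit P0@[14:17]
i=18 'c': node 4→1 (via fail)
i=19 'a': node 1→5
i=20 'd': node 5→6  emit P4@[20:20]
i=21 'c': node 6→7
i=22 'e': node 7→8
i=23 'a': node 8→9  emit P1@[18:23]
i=24 'a': node 9→0 (via fail)
i=25 'd': node 0→10  emit P4@[25:25]
i=26 'b': node 10→11
i=27 'a': node 11→12
i=28 'e': node 12→13  emit P2@[25:28]
i=29 'e': node 13→0 (via fail)
i=30 'a': node 0→0
i=31 'c': node 0→1
i=32 'a': node 1→5
i=33 'd': node 5→6  emit P4@[33:33]
i=34 'c': node 6→7
i=35 'e': node 7→8
i=36 'a': node 8→9  emit P1@[31:36]
i=37 'd': node 9→10 (via fail)  emit P4@[37:37]
i=38 'd': node 10→10 (via fail)  emit P4@[38:38]
i=39 'd': node 10→10 (via fail)  emit P4@[39:39]
i=40 'a': node 10→0 (via fail)
i=41 'e': node 0→0
i=42 'c': node 0→1
i=43 'd': node 1→2  emit P4@[43:43]
i=44 'b': node 2→11 (via fail)
i=45 'a': node 11→12
i=46 'b': node 12→17 (via fail)
i=47 'c': node 17→18
i=48 'a': node 18→5 (via fail)
i=49 'd': node 5→6  emit P4@[49:49]
i=50 'c': node 6→7
i=51 'e': node 7→8
i=52 'a': node 8→9  emit P1@[47:52]
i=53 'e': node 9→0 (via fail)
i=54 'a': node 0→0

All matches (sorted): [[1,7],[2,3],[5,4],[5,6],[8,4],[8,6],[11,2],[13,7],[14,5],[14,7],[15,4],[16,4],[17,0],[20,4],[23,1],[25,4],[28,2],[33,4],[36,1],[37,4],[38,4],[39,4],[43,4],[49,4],[52,1]]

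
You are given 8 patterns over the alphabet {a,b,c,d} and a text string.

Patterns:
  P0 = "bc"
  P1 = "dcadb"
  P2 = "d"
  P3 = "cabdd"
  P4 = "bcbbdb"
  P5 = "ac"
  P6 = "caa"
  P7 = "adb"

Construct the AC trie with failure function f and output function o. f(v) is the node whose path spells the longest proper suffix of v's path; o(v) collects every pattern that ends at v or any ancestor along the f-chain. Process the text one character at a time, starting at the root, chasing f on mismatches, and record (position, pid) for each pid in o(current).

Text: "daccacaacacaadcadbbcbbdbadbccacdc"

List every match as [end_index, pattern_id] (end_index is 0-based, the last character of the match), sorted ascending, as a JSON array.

Build:
Trie (insert patterns):
  0='ε' goto a→17 b→1 c→8 d→3
  1='b' goto c→2
  2='bc' goto b→13  [P0 ends]
  3='d' goto c→4  [P2 ends]
  4='dc' goto a→5
  5='dca' goto d→6
  6='dcad' goto b→7
  7='dcadb' goto ·  [P1 ends]
  8='c' goto a→9
  9='ca' goto a→19 b→10
  10='cab' goto d→11
  11='cabd' goto d→12
  12='cabdd' goto ·  [P3 ends]
  13='bcb' goto b→14
  14='bcbb' goto d→15
  15='bcbbd' goto b→16
  16='bcbbdb' goto ·  [P4 ends]
  17='a' goto c→18 d→20
  18='ac' goto ·  [P5 ends]
  19='caa' goto ·  [P6 ends]
  20='ad' goto b→21
  21='adb' goto ·  [P7 ends]

BFS fail/out derivation:
  fail(1) 'b': from fail(0)=0 chase 'b': 0 ⇒ 0;  out=∅∪out(0)=∅
  fail(3) 'd': from fail(0)=0 chase 'd': 0 ⇒ 0;  out={2}∪out(0)={2}
  fail(8) 'c': from fail(0)=0 chase 'c': 0 ⇒ 0;  out=∅∪out(0)=∅
  fail(17) 'a': from fail(0)=0 chase 'a': 0 ⇒ 0;  out=∅∪out(0)=∅
  fail(2) 'bc': from fail(1)=0 chase 'c': 0 ⇒ 8;  out={0}∪out(8)={0}
  fail(4) 'dc': from fail(3)=0 chase 'c': 0 ⇒ 8;  out=∅∪out(8)=∅
  fail(9) 'ca': from fail(8)=0 chase 'a': 0 ⇒ 17;  out=∅∪out(17)=∅
  fail(18) 'ac': from fail(17)=0 chase 'c': 0 ⇒ 8;  out={5}∪out(8)={5}
  fail(20) 'ad': from fail(17)=0 chase 'd': 0 ⇒ 3;  out=∅∪out(3)={2}
  fail(5) 'dca': from fail(4)=8 chase 'a': 8 ⇒ 9;  out=∅∪out(9)=∅
  fail(10) 'cab': from fail(9)=17 chase 'b': 17→0 ⇒ 1;  out=∅∪out(1)=∅
  fail(13) 'bcb': from fail(2)=8 chase 'b': 8→0 ⇒ 1;  out=∅∪out(1)=∅
  fail(19) 'caa': from fail(9)=17 chase 'a': 17→0 ⇒ 17;  out={6}∪out(17)={6}
  fail(21) 'adb': from fail(20)=3 chase 'b': 3→0 ⇒ 1;  out={7}∪out(1)={7}
  fail(6) 'dcad': from fail(5)=9 chase 'd': 9→17 ⇒ 20;  out=∅∪out(20)={2}
  fail(11) 'cabd': from fail(10)=1 chase 'd': 1→0 ⇒ 3;  out=∅∪out(3)={2}
  fail(14) 'bcbb': from fail(13)=1 chase 'b': 1→0 ⇒ 1;  out=∅∪out(1)=∅
  fail(7) 'dcadb': from fail(6)=20 chase 'b': 20 ⇒ 21;  out={1}∪out(21)={1,7}
  fail(12) 'cabdd': from fail(11)=3 chase 'd': 3→0 ⇒ 3;  out={3}∪out(3)={2,3}
  fail(15) 'bcbbd': from fail(14)=1 chase 'd': 1→0 ⇒ 3;  out=∅∪out(3)={2}
  fail(16) 'bcbbdb': from fail(15)=3 chase 'b': 3→0 ⇒ 1;  out={4}∪out(1)={4}

Scan:
i=0 'd': node 0→3  → match P2@[0:0]
i=1 'a': node 3→17 (via fail)
i=2 'c': node 17→18  → match P5@[1:2]
i=3 'c': node 18→8 (via fail)
i=4 'a': node 8→9
i=5 'c': node 9→18 (via fail)  → match P5@[4:5]
i=6 'a': node 18→9 (via fail)
i=7 'a': node 9→19  → match P6@[5:7]
i=8 'c': node 19→18 (via fail)  → match P5@[7:8]
i=9 'a': node 18→9 (via fail)
i=10 'c': node 9→18 (via fail)  → match P5@[9:10]
i=11 'a': node 18→9 (via fail)
i=12 'a': node 9→19  → match P6@[10:12]
i=13 'd': node 19→20 (via fail)  → match P2@[13:13]
i=14 'c': node 20→4 (via fail)
i=15 'a': node 4→5
i=16 'd': node 5→6  → match P2@[16:16]
i=17 'b': node 6→7  → match P1@[13:17],P7@[15:17]
i=18 'b': node 7→1 (via fail)
i=19 'c': node 1→2  → match P0@[18:19]
i=20 'b': node 2→13
i=21 'b': node 13→14
i=22 'd': node 14→15  → match P2@[22:22]
i=23 'b': node 15→16  → match P4@[18:23]
i=24 'a': node 16→17 (via fail)
i=25 'd': node 17→20  → match P2@[25:25]
i=26 'b': node 20→21  → match P7@[24:26]
i=27 'c': node 21→2 (via fail)  → match P0@[26:27]
i=28 'c': node 2→8 (via fail)
i=29 'a': node 8→9
i=30 'c': node 9→18 (via fail)  → match P5@[29:30]
i=31 'd': node 18→3 (via fail)  → match P2@[31:31]
i=32 'c': node 3→4

Result: [[0,2],[2,5],[5,5],[7,6],[8,5],[10,5],[12,6],[13,2],[16,2],[17,1],[17,7],[19,0],[22,2],[23,4],[25,2],[26,7],[27,0],[30,5],[31,2]]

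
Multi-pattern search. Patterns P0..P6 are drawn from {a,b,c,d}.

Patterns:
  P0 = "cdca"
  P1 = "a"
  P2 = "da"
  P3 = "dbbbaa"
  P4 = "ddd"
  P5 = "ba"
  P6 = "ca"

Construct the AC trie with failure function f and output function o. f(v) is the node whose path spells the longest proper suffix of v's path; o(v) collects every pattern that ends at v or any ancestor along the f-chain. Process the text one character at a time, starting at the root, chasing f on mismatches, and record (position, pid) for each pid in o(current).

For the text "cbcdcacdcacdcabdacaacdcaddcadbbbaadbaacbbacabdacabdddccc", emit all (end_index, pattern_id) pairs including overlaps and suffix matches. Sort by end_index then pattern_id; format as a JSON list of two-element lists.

Build automaton:
Trie nodes:
  n0 'ε': a→5 b→15 c→1 d→6
  n1 'c': a→17 d→2
  n2 'cd': c→3
  n3 'cdc': a→4
  n4 'cdca': ·  [P0 ends]
  n5 'a': ·  [P1 ends]
  n6 'd': a→7 b→8 d→13
  n7 'da': ·  [P2 ends]
  n8 'db': b→9
  n9 'dbb': b→10
  n10 'dbbb': a→11
  n11 'dbbba': a→12
  n12 'dbbbaa': ·  [P3 ends]
  n13 'dd': d→14
  n14 'ddd': ·  [P4 ends]
  n15 'b': a→16
  n16 'ba': ·  [P5 ends]
  n17 'ca': ·  [P6 ends]

BFS fail/out derivation:
  n1('c'): parent n0 fail=0; on 'c' 0 → fail=0;  out ∅∪∅=∅
  n5('a'): parent n0 fail=0; on 'a' 0 → fail=0;  out {1}∪∅={1}
  n6('d'): parent n0 fail=0; on 'd' 0 → fail=0;  out ∅∪∅=∅
  n15('b'): parent n0 fail=0; on 'b' 0 → fail=0;  out ∅∪∅=∅
  n2('cd'): parent n1 fail=0; on 'd' 0 → fail=6;  out ∅∪∅=∅
  n7('da'): parent n6 fail=0; on 'a' 0 → fail=5;  out {2}∪{1}={1,2}
  n8('db'): parent n6 fail=0; on 'b' 0 → fail=15;  out ∅∪∅=∅
  n13('dd'): parent n6 fail=0; on 'd' 0 → fail=6;  out ∅∪∅=∅
  n16('ba'): parent n15 fail=0; on 'a' 0 → fail=5;  out {5}∪{1}={1,5}
  n17('ca'): parent n1 fail=0; on 'a' 0 → fail=5;  out {6}∪{1}={1,6}
  n3('cdc'): parent n2 fail=6; on 'c' 6→0 → fail=1;  out ∅∪∅=∅
  n9('dbb'): parent n8 fail=15; on 'b' 15→0 → fail=15;  out ∅∪∅=∅
  n14('ddd'): parent n13 fail=6; on 'd' 6 → fail=13;  out {4}∪∅={4}
  n4('cdca'): parent n3 fail=1; on 'a' 1 → fail=17;  out {0}∪{1,6}={0,1,6}
  n10('dbbb'): parent n9 fail=15; on 'b' 15→0 → fail=15;  out ∅∪∅=∅
  n11('dbbba'): parent n10 fail=15; on 'a' 15 → fail=16;  out ∅∪{1,5}={1,5}
  n12('dbbbaa'): parent n11 fail=16; on 'a' 16→5→0 → fail=5;  out {3}∪{1}={1,3}

Scan:
pos 0 'c': at 1
pos 1 'b': at 15 (fail-walked)
pos 2 'c': at 1 (fail-walked)
pos 3 'd': at 2
pos 4 'c': at 3
pos 5 'a': at 4  emit P0@[2:5],P1@[5:5],P6@[4:5]
pos 6 'c': at 1 (fail-walked)
pos 7 'd': at 2
pos 8 'c': at 3
pos 9 'a': at 4  emit P0@[6:9],P1@[9:9],P6@[8:9]
pos 10 'c': at 1 (fail-walked)
pos 11 'd': at 2
pos 12 'c': at 3
pos 13 'a': at 4  emit P0@[10:13],P1@[13:13],P6@[12:13]
pos 14 'b': at 15 (fail-walked)
pos 15 'd': at 6 (fail-walked)
pos 16 'a': at 7  emit P1@[16:16],P2@[15:16]
pos 17 'c': at 1 (fail-walked)
pos 18 'a': at 17  emit P1@[18:18],P6@[17:18]
pos 19 'a': at 5 (fail-walked)  emit P1@[19:19]
pos 20 'c': at 1 (fail-walked)
pos 21 'd': at 2
pos 22 'c': at 3
pos 23 'a': at 4  emit P0@[20:23],P1@[23:23],P6@[22:23]
pos 24 'd': at 6 (fail-walked)
pos 25 'd': at 13
pos 26 'c': at 1 (fail-walked)
pos 27 'a': at 17  emit P1@[27:27],P6@[26:27]
pos 28 'd': at 6 (fail-walked)
pos 29 'b': at 8
pos 30 'b': at 9
pos 31 'b': at 10
pos 32 'a': at 11  emit P1@[32:32],P5@[31:32]
pos 33 'a': at 12  emit P1@[33:33],P3@[28:33]
pos 34 'd': at 6 (fail-walked)
pos 35 'b': at 8
pos 36 'a': at 16 (fail-walked)  emit P1@[36:36],P5@[35:36]
pos 37 'a': at 5 (fail-walked)  emit P1@[37:37]
pos 38 'c': at 1 (fail-walked)
pos 39 'b': at 15 (fail-walked)
pos 40 'b': at 15 (fail-walked)
pos 41 'a': at 16  emit P1@[41:41],P5@[40:41]
pos 42 'c': at 1 (fail-walked)
pos 43 'a': at 17  emit P1@[43:43],P6@[42:43]
pos 44 'b': at 15 (fail-walked)
pos 45 'd': at 6 (fail-walked)
pos 46 'a': at 7  emit P1@[46:46],P2@[45:46]
pos 47 'c': at 1 (fail-walked)
pos 48 'a': at 17  emit P1@[48:48],P6@[47:48]
pos 49 'b': at 15 (fail-walked)
pos 50 'd': at 6 (fail-walked)
pos 51 'd': at 13
pos 52 'd': at 14  emit P4@[50:52]
pos 53 'c': at 1 (fail-walked)
pos 54 'c': at 1 (fail-walked)
pos 55 'c': at 1 (fail-walked)

Result: [[5,0],[5,1],[5,6],[9,0],[9,1],[9,6],[13,0],[13,1],[13,6],[16,1],[16,2],[18,1],[18,6],[19,1],[23,0],[23,1],[23,6],[27,1],[27,6],[32,1],[32,5],[33,1],[33,3],[36,1],[36,5],[37,1],[41,1],[41,5],[43,1],[43,6],[46,1],[46,2],[48,1],[48,6],[52,4]]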